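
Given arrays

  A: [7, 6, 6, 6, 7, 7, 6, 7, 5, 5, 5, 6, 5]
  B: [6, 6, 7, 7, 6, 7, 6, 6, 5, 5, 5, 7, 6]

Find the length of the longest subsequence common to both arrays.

Match 6 [3,1], 6 [4,2], 7 [5,3], 7 [6,4], 6 [7,5], 7 [8,6], 5 [9,9], 5 [10,10], 5 [11,11], 6 [12,13] — 10 values in the same relative order in both. The LCS DP gives dp[13][13] = 10, so this is optimal.

10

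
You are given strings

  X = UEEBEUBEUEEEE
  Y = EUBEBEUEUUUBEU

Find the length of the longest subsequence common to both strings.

8

Match U [1,2]; then E [2,4]; then E [3,6]; then E [5,8]; then U [6,11]; then B [7,12]; then E [8,13]; then U [9,14] — 8 characters in the same relative order in both. dp[13][14] = 8 confirms this is the maximum.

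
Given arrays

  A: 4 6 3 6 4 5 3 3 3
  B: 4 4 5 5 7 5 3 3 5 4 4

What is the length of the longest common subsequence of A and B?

Match 4 at A[1]=B[1], then 4 at A[5]=B[2], then 5 at A[6]=B[6], then 3 at A[7]=B[7], then 3 at A[8]=B[8] — 5 values in the same relative order in both. dp[9][11] = 5 confirms this is the maximum.

5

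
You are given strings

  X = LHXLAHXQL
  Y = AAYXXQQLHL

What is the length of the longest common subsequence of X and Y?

Match X (X #3, Y #5), then L (X #4, Y #8), then H (X #6, Y #9), then L (X #9, Y #10) — 4 characters in the same relative order in both. The LCS DP gives dp[9][10] = 4, so this is optimal.

4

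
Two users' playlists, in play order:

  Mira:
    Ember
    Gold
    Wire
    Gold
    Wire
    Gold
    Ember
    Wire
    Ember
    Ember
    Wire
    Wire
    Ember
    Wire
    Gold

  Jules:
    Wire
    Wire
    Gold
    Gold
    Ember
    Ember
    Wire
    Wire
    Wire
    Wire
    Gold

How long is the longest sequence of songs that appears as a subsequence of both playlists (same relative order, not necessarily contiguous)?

9

Taking Wire (Mira #3, Jules #2), then Gold (Mira #4, Jules #3), then Gold (Mira #6, Jules #4), then Ember (Mira #7, Jules #6), then Wire (Mira #8, Jules #7), then Wire (Mira #11, Jules #8), then Wire (Mira #12, Jules #9), then Wire (Mira #14, Jules #10), then Gold (Mira #15, Jules #11) gives a common subsequence of length 9. The LCS DP gives dp[15][11] = 9, so this is optimal.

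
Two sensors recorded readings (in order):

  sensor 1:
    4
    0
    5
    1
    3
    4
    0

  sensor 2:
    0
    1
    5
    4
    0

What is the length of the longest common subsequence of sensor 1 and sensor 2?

4

Match 0 [2,1], 5 [3,3], 4 [6,4], 0 [7,5] — 4 values in the same relative order in both. dp[7][5] = 4 confirms this is the maximum.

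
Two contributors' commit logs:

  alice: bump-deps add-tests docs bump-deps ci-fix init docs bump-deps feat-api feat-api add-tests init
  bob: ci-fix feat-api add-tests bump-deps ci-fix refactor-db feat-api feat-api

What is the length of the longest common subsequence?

One common subsequence of length 5: add-tests [2,3] → bump-deps [4,4] → ci-fix [5,5] → feat-api [9,7] → feat-api [10,8]. dp[12][8] = 5 confirms this is the maximum.

5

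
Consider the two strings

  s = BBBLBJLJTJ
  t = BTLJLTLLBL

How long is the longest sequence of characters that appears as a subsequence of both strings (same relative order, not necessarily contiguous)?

Let dp[i][j] be the LCS length of the first i characters of s and the first j characters of t. dp[i][j] = dp[i-1][j-1]+1 when the i-th and j-th characters match, else max(dp[i-1][j], dp[i][j-1]).
    ·  B  T  L  J  L  T  L  L  B  L
 ·  0  0  0  0  0  0  0  0  0  0  0
 B  0  1  1  1  1  1  1  1  1  1  1
 B  0  1  1  1  1  1  1  1  1  2  2
 B  0  1  1  1  1  1  1  1  1  2  2
 L  0  1  1  2  2  2  2  2  2  2  3
 B  0  1  1  2  2  2  2  2  2  3  3
 J  0  1  1  2  3  3  3  3  3  3  3
 L  0  1  1  2  3  4  4  4  4  4  4
 J  0  1  1  2  3  4  4  4  4  4  4
 T  0  1  2  2  3  4  5  5  5  5  5
 J  0  1  2  2  3  4  5  5  5  5  5
dp[10][10] = 5. One LCS (by backtracking along matches): BLJLT.

5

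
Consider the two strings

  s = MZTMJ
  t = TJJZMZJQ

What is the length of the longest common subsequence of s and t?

Match M [1,5]; then Z [2,6]; then J [5,7] — 3 characters in the same relative order in both. dp[5][8] = 3 confirms this is the maximum.

3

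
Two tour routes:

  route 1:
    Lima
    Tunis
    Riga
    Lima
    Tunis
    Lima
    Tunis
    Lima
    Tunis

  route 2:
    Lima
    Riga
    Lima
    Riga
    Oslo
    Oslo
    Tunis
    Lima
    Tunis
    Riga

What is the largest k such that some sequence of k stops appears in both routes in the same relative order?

Taking Lima [1,1]; then Riga [3,2]; then Lima [4,3]; then Tunis [5,7]; then Lima [6,8]; then Tunis [7,9] gives a common subsequence of length 6, and the DP table's final entry dp[9][10] is also 6, so no common subsequence is longer.

6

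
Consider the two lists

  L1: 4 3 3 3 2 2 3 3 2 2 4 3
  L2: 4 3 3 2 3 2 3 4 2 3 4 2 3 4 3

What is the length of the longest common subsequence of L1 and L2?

One common subsequence of length 10: 4 at L1[1]=L2[1]; then 3 at L1[2]=L2[2]; then 3 at L1[3]=L2[3]; then 3 at L1[4]=L2[5]; then 2 at L1[5]=L2[6]; then 2 at L1[6]=L2[9]; then 3 at L1[7]=L2[10]; then 3 at L1[8]=L2[13]; then 4 at L1[11]=L2[14]; then 3 at L1[12]=L2[15]. The LCS DP gives dp[12][15] = 10, so this is optimal.

10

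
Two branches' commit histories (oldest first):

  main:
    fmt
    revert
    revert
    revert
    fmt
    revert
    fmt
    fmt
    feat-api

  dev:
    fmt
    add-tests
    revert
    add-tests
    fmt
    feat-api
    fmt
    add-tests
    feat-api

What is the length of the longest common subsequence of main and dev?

5

Match fmt [1,1], revert [2,3], fmt [5,5], fmt [7,7], feat-api [9,9] — 5 commits in the same relative order in both, and the DP table's final entry dp[9][9] is also 5, so no common subsequence is longer.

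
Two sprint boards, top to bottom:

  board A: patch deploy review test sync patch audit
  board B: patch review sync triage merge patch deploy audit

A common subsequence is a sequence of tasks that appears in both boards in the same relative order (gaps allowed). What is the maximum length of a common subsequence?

5

Match patch [1,1]; then review [3,2]; then sync [5,3]; then patch [6,6]; then audit [7,8] — 5 tasks in the same relative order in both. The LCS DP gives dp[7][8] = 5, so this is optimal.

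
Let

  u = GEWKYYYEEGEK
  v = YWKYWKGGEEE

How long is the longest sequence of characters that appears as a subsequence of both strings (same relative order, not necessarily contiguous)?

Match W [3,2], K [4,3], Y [5,4], E [8,9], E [9,10], E [11,11] — 6 characters in the same relative order in both. dp[12][11] = 6 confirms this is the maximum.

6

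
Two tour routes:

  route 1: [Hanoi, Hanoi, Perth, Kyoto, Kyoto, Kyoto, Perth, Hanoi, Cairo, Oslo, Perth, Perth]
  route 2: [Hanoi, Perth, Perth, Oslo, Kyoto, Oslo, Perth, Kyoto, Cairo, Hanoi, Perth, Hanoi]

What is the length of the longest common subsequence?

Match Hanoi (route 1 #1, route 2 #1), then Perth (route 1 #3, route 2 #3), then Kyoto (route 1 #4, route 2 #5), then Kyoto (route 1 #5, route 2 #8), then Perth (route 1 #7, route 2 #11), then Hanoi (route 1 #8, route 2 #12) — 6 stops in the same relative order in both. Since dp[12][12] = 6, nothing longer is possible.

6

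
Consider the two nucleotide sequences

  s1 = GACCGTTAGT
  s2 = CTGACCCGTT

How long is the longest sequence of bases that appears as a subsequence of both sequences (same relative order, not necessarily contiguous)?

Pick G (s1 #1, s2 #3), A (s1 #2, s2 #4), C (s1 #3, s2 #6), C (s1 #4, s2 #7), G (s1 #5, s2 #8), T (s1 #7, s2 #9), T (s1 #10, s2 #10); all 7 bases appear in both, in order. dp[10][10] = 7 confirms this is the maximum.

7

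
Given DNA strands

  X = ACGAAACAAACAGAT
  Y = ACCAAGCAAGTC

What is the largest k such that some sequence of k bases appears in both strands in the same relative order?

9

Match A [1,1]; then C [2,3]; then A [4,4]; then A [5,5]; then C [7,7]; then A [10,8]; then A [12,9]; then G [13,10]; then T [15,11] — 9 bases in the same relative order in both. dp[15][12] = 9 confirms this is the maximum.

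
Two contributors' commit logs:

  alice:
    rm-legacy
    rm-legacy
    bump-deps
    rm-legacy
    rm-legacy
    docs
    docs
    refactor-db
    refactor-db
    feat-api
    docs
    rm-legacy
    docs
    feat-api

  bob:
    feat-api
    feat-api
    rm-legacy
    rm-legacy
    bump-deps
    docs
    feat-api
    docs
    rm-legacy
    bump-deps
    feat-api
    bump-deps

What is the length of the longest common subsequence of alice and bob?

Pick rm-legacy at alice[1]=bob[3]; then rm-legacy at alice[2]=bob[4]; then bump-deps at alice[3]=bob[5]; then docs at alice[7]=bob[6]; then feat-api at alice[10]=bob[7]; then docs at alice[11]=bob[8]; then rm-legacy at alice[12]=bob[9]; then feat-api at alice[14]=bob[11]; all 8 commits appear in both, in order, and the DP table's final entry dp[14][12] is also 8, so no common subsequence is longer.

8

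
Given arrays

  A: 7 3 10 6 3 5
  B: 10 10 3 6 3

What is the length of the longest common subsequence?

Match 3 [2,3], 6 [4,4], 3 [5,5] — 3 values in the same relative order in both. The LCS DP gives dp[6][5] = 3, so this is optimal.

3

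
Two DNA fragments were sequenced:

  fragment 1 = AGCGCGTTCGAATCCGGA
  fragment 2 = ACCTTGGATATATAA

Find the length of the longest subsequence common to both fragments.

Match A [1,1], then C [3,2], then C [5,3], then T [7,4], then T [8,5], then G [10,7], then A [11,10], then A [12,12], then T [13,13], then A [18,15] — 10 bases in the same relative order in both, and the DP table's final entry dp[18][15] is also 10, so no common subsequence is longer.

10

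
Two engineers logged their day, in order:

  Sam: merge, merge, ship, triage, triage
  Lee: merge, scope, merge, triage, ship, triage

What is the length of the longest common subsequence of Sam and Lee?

4

One common subsequence of length 4: merge [1,1], then merge [2,3], then ship [3,5], then triage [5,6]. The LCS DP gives dp[5][6] = 4, so this is optimal.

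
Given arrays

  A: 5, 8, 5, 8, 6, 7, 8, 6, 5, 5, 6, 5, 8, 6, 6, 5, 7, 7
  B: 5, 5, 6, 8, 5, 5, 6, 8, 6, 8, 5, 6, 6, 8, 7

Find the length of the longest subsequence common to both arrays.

One common subsequence of length 11: 5 at A[1]=B[1], 5 at A[3]=B[2], 6 at A[5]=B[3], 8 at A[7]=B[4], 5 at A[9]=B[5], 5 at A[10]=B[6], 6 at A[11]=B[9], 5 at A[12]=B[11], 6 at A[14]=B[12], 6 at A[15]=B[13], 7 at A[18]=B[15], and the DP table's final entry dp[18][15] is also 11, so no common subsequence is longer.

11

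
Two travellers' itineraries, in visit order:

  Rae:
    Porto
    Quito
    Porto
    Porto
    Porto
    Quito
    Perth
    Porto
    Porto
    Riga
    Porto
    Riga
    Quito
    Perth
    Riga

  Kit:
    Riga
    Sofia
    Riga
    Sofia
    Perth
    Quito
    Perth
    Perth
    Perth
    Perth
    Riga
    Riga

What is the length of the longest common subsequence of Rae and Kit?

Taking Riga (Rae #10, Kit #1), Riga (Rae #12, Kit #3), Quito (Rae #13, Kit #6), Perth (Rae #14, Kit #10), Riga (Rae #15, Kit #12) gives a common subsequence of length 5. The LCS DP gives dp[15][12] = 5, so this is optimal.

5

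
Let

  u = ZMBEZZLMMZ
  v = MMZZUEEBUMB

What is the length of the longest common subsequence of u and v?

4

Let dp[i][j] be the LCS length of the first i characters of u and the first j characters of v. dp[i][j] = dp[i-1][j-1]+1 when the i-th and j-th characters match, else max(dp[i-1][j], dp[i][j-1]).
    ·  M  M  Z  Z  U  E  E  B  U  M  B
 ·  0  0  0  0  0  0  0  0  0  0  0  0
 Z  0  0  0  1  1  1  1  1  1  1  1  1
 M  0  1  1  1  1  1  1  1  1  1  2  2
 B  0  1  1  1  1  1  1  1  2  2  2  3
 E  0  1  1  1  1  1  2  2  2  2  2  3
 Z  0  1  1  2  2  2  2  2  2  2  2  3
 Z  0  1  1  2  3  3  3  3  3  3  3  3
 L  0  1  1  2  3  3  3  3  3  3  3  3
 M  0  1  2  2  3  3  3  3  3  3  4  4
 M  0  1  2  2  3  3  3  3  3  3  4  4
 Z  0  1  2  3  3  3  3  3  3  3  4  4
dp[10][11] = 4. One LCS (by backtracking along matches): MZZM.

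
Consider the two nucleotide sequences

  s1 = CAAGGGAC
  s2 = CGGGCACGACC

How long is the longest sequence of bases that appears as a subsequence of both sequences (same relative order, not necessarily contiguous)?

One common subsequence of length 6: C [1,1]; then G [4,3]; then G [5,4]; then G [6,8]; then A [7,9]; then C [8,11]. The LCS DP gives dp[8][11] = 6, so this is optimal.

6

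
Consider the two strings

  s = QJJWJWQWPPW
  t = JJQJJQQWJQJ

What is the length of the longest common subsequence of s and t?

6

One common subsequence of length 6: Q (s #1, t #3), then J (s #2, t #4), then J (s #3, t #5), then W (s #4, t #8), then J (s #5, t #9), then Q (s #7, t #10). The LCS DP gives dp[11][11] = 6, so this is optimal.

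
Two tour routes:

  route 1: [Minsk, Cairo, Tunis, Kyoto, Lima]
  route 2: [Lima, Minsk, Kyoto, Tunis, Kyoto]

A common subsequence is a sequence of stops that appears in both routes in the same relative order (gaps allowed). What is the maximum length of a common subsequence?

3

Match Minsk [1,2]; then Tunis [3,4]; then Kyoto [4,5] — 3 stops in the same relative order in both. The LCS DP gives dp[5][5] = 3, so this is optimal.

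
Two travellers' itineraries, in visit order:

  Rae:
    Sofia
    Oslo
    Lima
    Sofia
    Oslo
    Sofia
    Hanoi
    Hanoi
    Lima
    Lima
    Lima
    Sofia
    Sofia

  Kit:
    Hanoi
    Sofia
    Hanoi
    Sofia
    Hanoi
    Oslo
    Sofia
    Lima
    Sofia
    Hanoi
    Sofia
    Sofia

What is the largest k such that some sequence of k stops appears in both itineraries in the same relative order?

7

Taking Sofia at Rae[1]=Kit[4] → Oslo at Rae[2]=Kit[6] → Lima at Rae[3]=Kit[8] → Sofia at Rae[6]=Kit[9] → Hanoi at Rae[8]=Kit[10] → Sofia at Rae[12]=Kit[11] → Sofia at Rae[13]=Kit[12] gives a common subsequence of length 7. The LCS DP gives dp[13][12] = 7, so this is optimal.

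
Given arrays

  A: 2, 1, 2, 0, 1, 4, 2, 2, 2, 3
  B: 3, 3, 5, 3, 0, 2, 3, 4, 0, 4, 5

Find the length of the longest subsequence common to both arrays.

One common subsequence of length 3: 2 (A #1, B #6) → 0 (A #4, B #9) → 4 (A #6, B #10). dp[10][11] = 3 confirms this is the maximum.

3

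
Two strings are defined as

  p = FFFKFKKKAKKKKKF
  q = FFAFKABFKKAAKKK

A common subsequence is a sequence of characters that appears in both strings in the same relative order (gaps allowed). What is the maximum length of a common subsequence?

11

One common subsequence of length 11: F [1,1], then F [2,2], then F [3,4], then K [4,5], then F [5,8], then K [6,9], then K [7,10], then A [9,12], then K [12,13], then K [13,14], then K [14,15], and the DP table's final entry dp[15][15] is also 11, so no common subsequence is longer.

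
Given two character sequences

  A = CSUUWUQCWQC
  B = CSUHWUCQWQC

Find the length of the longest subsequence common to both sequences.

9

Taking C [1,1], S [2,2], U [3,3], W [5,5], U [6,6], Q [7,8], W [9,9], Q [10,10], C [11,11] gives a common subsequence of length 9. Since dp[11][11] = 9, nothing longer is possible.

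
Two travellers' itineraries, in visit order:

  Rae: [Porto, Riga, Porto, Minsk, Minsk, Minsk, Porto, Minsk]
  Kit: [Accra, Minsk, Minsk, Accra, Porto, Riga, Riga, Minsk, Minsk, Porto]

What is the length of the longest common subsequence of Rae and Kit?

Match Porto at Rae[1]=Kit[5], then Riga at Rae[2]=Kit[7], then Minsk at Rae[5]=Kit[8], then Minsk at Rae[6]=Kit[9], then Porto at Rae[7]=Kit[10] — 5 stops in the same relative order in both. dp[8][10] = 5 confirms this is the maximum.

5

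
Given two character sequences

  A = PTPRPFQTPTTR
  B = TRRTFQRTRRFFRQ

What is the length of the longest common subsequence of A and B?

Taking T (A #2, B #1) → R (A #4, B #3) → F (A #6, B #5) → Q (A #7, B #6) → T (A #8, B #8) → R (A #12, B #13) gives a common subsequence of length 6. dp[12][14] = 6 confirms this is the maximum.

6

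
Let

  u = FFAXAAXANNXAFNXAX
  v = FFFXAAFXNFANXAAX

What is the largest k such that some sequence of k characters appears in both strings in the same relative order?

12

One common subsequence of length 12: F [1,2] → F [2,3] → X [4,4] → A [5,5] → A [6,6] → X [7,8] → A [8,11] → N [10,12] → X [11,13] → A [12,14] → A [16,15] → X [17,16], and the DP table's final entry dp[17][16] is also 12, so no common subsequence is longer.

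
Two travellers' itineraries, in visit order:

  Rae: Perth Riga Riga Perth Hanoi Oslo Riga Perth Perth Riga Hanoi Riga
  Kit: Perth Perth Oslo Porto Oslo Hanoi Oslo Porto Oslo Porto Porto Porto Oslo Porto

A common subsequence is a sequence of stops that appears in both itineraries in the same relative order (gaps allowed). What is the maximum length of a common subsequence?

4

One common subsequence of length 4: Perth (Rae #1, Kit #1) → Perth (Rae #4, Kit #2) → Hanoi (Rae #5, Kit #6) → Oslo (Rae #6, Kit #13). The LCS DP gives dp[12][14] = 4, so this is optimal.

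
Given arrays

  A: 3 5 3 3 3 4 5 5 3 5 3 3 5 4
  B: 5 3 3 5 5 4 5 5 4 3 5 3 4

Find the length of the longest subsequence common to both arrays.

One common subsequence of length 10: 5 [2,1], then 3 [3,2], then 3 [4,3], then 4 [6,6], then 5 [7,7], then 5 [8,8], then 3 [9,10], then 5 [10,11], then 3 [12,12], then 4 [14,13]. dp[14][13] = 10 confirms this is the maximum.

10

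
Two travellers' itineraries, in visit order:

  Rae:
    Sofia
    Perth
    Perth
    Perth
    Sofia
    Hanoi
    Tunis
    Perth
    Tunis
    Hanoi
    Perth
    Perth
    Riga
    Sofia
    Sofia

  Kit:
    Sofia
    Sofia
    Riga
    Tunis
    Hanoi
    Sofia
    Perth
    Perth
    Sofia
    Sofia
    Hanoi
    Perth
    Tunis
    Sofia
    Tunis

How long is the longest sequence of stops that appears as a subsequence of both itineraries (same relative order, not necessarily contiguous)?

8

Taking Sofia (Rae #1, Kit #6); then Perth (Rae #2, Kit #7); then Perth (Rae #3, Kit #8); then Sofia (Rae #5, Kit #10); then Hanoi (Rae #6, Kit #11); then Perth (Rae #8, Kit #12); then Tunis (Rae #9, Kit #13); then Sofia (Rae #14, Kit #14) gives a common subsequence of length 8. Since dp[15][15] = 8, nothing longer is possible.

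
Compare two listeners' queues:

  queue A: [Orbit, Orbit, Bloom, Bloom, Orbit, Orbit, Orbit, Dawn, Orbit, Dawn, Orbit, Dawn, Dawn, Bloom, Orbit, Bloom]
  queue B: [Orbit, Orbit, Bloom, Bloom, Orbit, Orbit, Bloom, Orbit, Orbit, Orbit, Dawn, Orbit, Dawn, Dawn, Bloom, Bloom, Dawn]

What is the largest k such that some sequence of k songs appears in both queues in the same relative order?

Pick Orbit [1,1], then Orbit [2,2], then Bloom [3,3], then Bloom [4,4], then Orbit [5,6], then Orbit [6,8], then Orbit [7,9], then Orbit [9,10], then Dawn [10,11], then Orbit [11,12], then Dawn [12,13], then Dawn [13,14], then Bloom [14,15], then Bloom [16,16]; all 14 songs appear in both, in order. Since dp[16][17] = 14, nothing longer is possible.

14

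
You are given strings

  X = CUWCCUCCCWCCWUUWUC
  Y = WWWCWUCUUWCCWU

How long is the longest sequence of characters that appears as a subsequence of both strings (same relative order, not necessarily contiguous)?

Pick C (X #1, Y #4), then U (X #2, Y #6), then C (X #4, Y #7), then U (X #6, Y #9), then W (X #10, Y #10), then C (X #11, Y #11), then C (X #12, Y #12), then W (X #16, Y #13), then U (X #17, Y #14); all 9 characters appear in both, in order. The LCS DP gives dp[18][14] = 9, so this is optimal.

9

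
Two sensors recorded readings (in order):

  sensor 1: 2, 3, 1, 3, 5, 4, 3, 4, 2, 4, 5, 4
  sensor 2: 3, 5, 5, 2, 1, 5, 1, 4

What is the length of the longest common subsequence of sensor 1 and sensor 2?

5

Taking 3 (sensor 1 #2, sensor 2 #1) → 5 (sensor 1 #5, sensor 2 #3) → 2 (sensor 1 #9, sensor 2 #4) → 5 (sensor 1 #11, sensor 2 #6) → 4 (sensor 1 #12, sensor 2 #8) gives a common subsequence of length 5. dp[12][8] = 5 confirms this is the maximum.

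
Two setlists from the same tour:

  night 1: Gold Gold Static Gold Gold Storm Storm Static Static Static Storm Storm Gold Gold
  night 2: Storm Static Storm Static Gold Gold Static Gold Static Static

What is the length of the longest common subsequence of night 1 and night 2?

6

Taking Gold (night 1 #1, night 2 #5) → Gold (night 1 #2, night 2 #6) → Static (night 1 #3, night 2 #7) → Gold (night 1 #5, night 2 #8) → Static (night 1 #9, night 2 #9) → Static (night 1 #10, night 2 #10) gives a common subsequence of length 6. The LCS DP gives dp[14][10] = 6, so this is optimal.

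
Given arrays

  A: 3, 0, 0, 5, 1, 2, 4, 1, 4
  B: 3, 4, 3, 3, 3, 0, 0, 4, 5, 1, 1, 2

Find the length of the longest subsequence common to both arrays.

Taking 3 [1,5] → 0 [2,6] → 0 [3,7] → 5 [4,9] → 1 [5,11] → 2 [6,12] gives a common subsequence of length 6, and the DP table's final entry dp[9][12] is also 6, so no common subsequence is longer.

6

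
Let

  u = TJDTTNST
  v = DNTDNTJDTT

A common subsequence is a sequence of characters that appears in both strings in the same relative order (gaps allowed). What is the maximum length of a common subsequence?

5

One common subsequence of length 5: T [1,6] → J [2,7] → D [3,8] → T [5,9] → T [8,10], and the DP table's final entry dp[8][10] is also 5, so no common subsequence is longer.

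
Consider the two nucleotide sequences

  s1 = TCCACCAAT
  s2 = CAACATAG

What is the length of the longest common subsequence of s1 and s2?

Taking C [2,1]; then A [4,3]; then C [6,4]; then A [7,5]; then A [8,7] gives a common subsequence of length 5, and the DP table's final entry dp[9][8] is also 5, so no common subsequence is longer.

5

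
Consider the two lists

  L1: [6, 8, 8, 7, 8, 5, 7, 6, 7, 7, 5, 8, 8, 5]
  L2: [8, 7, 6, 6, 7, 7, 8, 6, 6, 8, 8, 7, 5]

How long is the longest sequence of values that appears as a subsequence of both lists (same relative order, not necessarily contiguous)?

Taking 8 [3,1] → 7 [4,2] → 6 [8,4] → 7 [9,5] → 7 [10,6] → 8 [12,10] → 8 [13,11] → 5 [14,13] gives a common subsequence of length 8. Since dp[14][13] = 8, nothing longer is possible.

8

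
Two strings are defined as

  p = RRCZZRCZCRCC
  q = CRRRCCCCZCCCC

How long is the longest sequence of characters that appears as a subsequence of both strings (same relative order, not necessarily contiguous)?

Match R (p #1, q #3), then R (p #2, q #4), then C (p #3, q #8), then Z (p #5, q #9), then C (p #7, q #10), then C (p #9, q #11), then C (p #11, q #12), then C (p #12, q #13) — 8 characters in the same relative order in both. Since dp[12][13] = 8, nothing longer is possible.

8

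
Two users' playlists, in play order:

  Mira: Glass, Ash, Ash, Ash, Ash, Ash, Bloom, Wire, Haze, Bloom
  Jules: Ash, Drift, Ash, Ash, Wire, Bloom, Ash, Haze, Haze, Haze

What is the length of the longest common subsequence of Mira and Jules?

Taking Ash [2,1], then Ash [3,3], then Ash [4,4], then Ash [5,7], then Haze [9,10] gives a common subsequence of length 5, and the DP table's final entry dp[10][10] is also 5, so no common subsequence is longer.

5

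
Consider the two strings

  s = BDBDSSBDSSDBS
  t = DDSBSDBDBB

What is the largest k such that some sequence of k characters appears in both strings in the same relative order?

7

One common subsequence of length 7: D (s #2, t #1) → D (s #4, t #2) → S (s #5, t #3) → S (s #6, t #5) → B (s #7, t #7) → D (s #8, t #8) → B (s #12, t #10). The LCS DP gives dp[13][10] = 7, so this is optimal.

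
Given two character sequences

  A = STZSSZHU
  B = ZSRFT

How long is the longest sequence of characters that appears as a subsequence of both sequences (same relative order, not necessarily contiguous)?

Pick S [1,2], then T [2,5]; all 2 characters appear in both, in order. Since dp[8][5] = 2, nothing longer is possible.

2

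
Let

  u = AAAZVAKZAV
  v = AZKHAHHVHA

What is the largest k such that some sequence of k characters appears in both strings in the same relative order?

5

Let dp[i][j] be the LCS length of the first i characters of u and the first j characters of v. dp[i][j] = dp[i-1][j-1]+1 when the i-th and j-th characters match, else max(dp[i-1][j], dp[i][j-1]).
    ·  A  Z  K  H  A  H  H  V  H  A
 ·  0  0  0  0  0  0  0  0  0  0  0
 A  0  1  1  1  1  1  1  1  1  1  1
 A  0  1  1  1  1  2  2  2  2  2  2
 A  0  1  1  1  1  2  2  2  2  2  3
 Z  0  1  2  2  2  2  2  2  2  2  3
 V  0  1  2  2  2  2  2  2  3  3  3
 A  0  1  2  2  2  3  3  3  3  3  4
 K  0  1  2  3  3  3  3  3  3  3  4
 Z  0  1  2  3  3  3  3  3  3  3  4
 A  0  1  2  3  3  4  4  4  4  4  4
 V  0  1  2  3  3  4  4  4  5  5  5
dp[10][10] = 5. One LCS (by backtracking along matches): AZKAV.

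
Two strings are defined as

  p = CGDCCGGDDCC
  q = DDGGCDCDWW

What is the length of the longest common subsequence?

5

Taking D (p #3, q #2), G (p #6, q #3), G (p #7, q #4), D (p #8, q #6), D (p #9, q #8) gives a common subsequence of length 5. dp[11][10] = 5 confirms this is the maximum.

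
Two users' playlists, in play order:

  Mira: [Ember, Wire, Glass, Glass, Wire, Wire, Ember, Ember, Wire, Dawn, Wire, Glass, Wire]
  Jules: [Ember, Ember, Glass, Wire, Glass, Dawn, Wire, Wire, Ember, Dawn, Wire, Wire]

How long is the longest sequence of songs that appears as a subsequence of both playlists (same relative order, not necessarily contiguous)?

9

Taking Ember at Mira[1]=Jules[2] → Wire at Mira[2]=Jules[4] → Glass at Mira[3]=Jules[5] → Wire at Mira[5]=Jules[7] → Wire at Mira[6]=Jules[8] → Ember at Mira[8]=Jules[9] → Dawn at Mira[10]=Jules[10] → Wire at Mira[11]=Jules[11] → Wire at Mira[13]=Jules[12] gives a common subsequence of length 9. Since dp[13][12] = 9, nothing longer is possible.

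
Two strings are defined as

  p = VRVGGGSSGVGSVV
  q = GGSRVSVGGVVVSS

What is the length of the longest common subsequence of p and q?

One common subsequence of length 8: G [5,1], G [6,2], S [7,3], S [8,6], G [9,9], V [10,10], V [13,11], V [14,12], and the DP table's final entry dp[14][14] is also 8, so no common subsequence is longer.

8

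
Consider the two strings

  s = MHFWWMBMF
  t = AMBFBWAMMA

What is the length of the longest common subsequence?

Pick M [1,2]; then F [3,4]; then W [4,6]; then M [6,8]; then M [8,9]; all 5 characters appear in both, in order, and the DP table's final entry dp[9][10] is also 5, so no common subsequence is longer.

5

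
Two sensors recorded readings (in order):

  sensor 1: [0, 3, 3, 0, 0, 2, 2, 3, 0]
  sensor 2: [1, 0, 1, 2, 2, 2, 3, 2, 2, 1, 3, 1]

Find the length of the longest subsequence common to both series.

5

Taking 0 at sensor 1[1]=sensor 2[2], then 3 at sensor 1[3]=sensor 2[7], then 2 at sensor 1[6]=sensor 2[8], then 2 at sensor 1[7]=sensor 2[9], then 3 at sensor 1[8]=sensor 2[11] gives a common subsequence of length 5. The LCS DP gives dp[9][12] = 5, so this is optimal.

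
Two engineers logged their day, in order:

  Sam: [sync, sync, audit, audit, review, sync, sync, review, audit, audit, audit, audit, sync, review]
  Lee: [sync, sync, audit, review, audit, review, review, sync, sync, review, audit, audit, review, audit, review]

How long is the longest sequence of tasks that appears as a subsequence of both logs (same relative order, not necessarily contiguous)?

12

Pick sync [1,1]; then sync [2,2]; then audit [3,3]; then audit [4,5]; then review [5,7]; then sync [6,8]; then sync [7,9]; then review [8,10]; then audit [9,11]; then audit [10,12]; then audit [12,14]; then review [14,15]; all 12 tasks appear in both, in order. The LCS DP gives dp[14][15] = 12, so this is optimal.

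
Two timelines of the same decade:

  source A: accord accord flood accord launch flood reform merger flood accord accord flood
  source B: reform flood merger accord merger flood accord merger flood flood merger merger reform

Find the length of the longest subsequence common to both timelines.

Pick accord at source A[1]=source B[4] → flood at source A[3]=source B[6] → accord at source A[4]=source B[7] → merger at source A[8]=source B[8] → flood at source A[9]=source B[9] → flood at source A[12]=source B[10]; all 6 events appear in both, in order, and the DP table's final entry dp[12][13] is also 6, so no common subsequence is longer.

6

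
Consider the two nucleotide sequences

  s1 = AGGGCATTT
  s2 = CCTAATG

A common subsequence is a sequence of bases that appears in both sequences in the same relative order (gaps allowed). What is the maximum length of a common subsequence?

Let dp[i][j] be the LCS length of the first i bases of s1 and the first j bases of s2. dp[i][j] = dp[i-1][j-1]+1 when the i-th and j-th bases match, else max(dp[i-1][j], dp[i][j-1]).
    ·  C  C  T  A  A  T  G
 ·  0  0  0  0  0  0  0  0
 A  0  0  0  0  1  1  1  1
 G  0  0  0  0  1  1  1  2
 G  0  0  0  0  1  1  1  2
 G  0  0  0  0  1  1  1  2
 C  0  1  1  1  1  1  1  2
 A  0  1  1  1  2  2  2  2
 T  0  1  1  2  2  2  3  3
 T  0  1  1  2  2  2  3  3
 T  0  1  1  2  2  2  3  3
dp[9][7] = 3. One LCS (by backtracking along matches): AAT.

3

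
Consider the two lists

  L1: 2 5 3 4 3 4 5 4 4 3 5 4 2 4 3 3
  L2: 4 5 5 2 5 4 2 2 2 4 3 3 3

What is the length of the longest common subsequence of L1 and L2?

8

Pick 5 at L1[2]=L2[2] → 5 at L1[7]=L2[3] → 5 at L1[11]=L2[5] → 4 at L1[12]=L2[6] → 2 at L1[13]=L2[9] → 4 at L1[14]=L2[10] → 3 at L1[15]=L2[12] → 3 at L1[16]=L2[13]; all 8 values appear in both, in order. dp[16][13] = 8 confirms this is the maximum.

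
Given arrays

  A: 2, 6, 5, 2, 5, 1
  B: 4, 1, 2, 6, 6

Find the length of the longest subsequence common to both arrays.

2

Taking 2 at A[1]=B[3] → 6 at A[2]=B[5] gives a common subsequence of length 2, and the DP table's final entry dp[6][5] is also 2, so no common subsequence is longer.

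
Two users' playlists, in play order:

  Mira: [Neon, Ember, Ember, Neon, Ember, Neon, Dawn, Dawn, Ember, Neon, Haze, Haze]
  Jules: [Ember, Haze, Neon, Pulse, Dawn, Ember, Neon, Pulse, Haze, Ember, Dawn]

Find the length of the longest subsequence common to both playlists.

Pick Ember [2,1]; then Neon [4,3]; then Dawn [8,5]; then Ember [9,6]; then Neon [10,7]; then Haze [11,9]; all 6 songs appear in both, in order. Since dp[12][11] = 6, nothing longer is possible.

6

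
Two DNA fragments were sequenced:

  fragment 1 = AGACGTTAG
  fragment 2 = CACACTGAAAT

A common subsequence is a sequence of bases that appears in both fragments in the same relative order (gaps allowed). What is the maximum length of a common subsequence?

5

Let dp[i][j] be the LCS length of the first i bases of fragment 1 and the first j bases of fragment 2. dp[i][j] = dp[i-1][j-1]+1 when the i-th and j-th bases match, else max(dp[i-1][j], dp[i][j-1]).
    ·  C  A  C  A  C  T  G  A  A  A  T
 ·  0  0  0  0  0  0  0  0  0  0  0  0
 A  0  0  1  1  1  1  1  1  1  1  1  1
 G  0  0  1  1  1  1  1  2  2  2  2  2
 A  0  0  1  1  2  2  2  2  3  3  3  3
 C  0  1  1  2  2  3  3  3  3  3  3  3
 G  0  1  1  2  2  3  3  4  4  4  4  4
 T  0  1  1  2  2  3  4  4  4  4  4  5
 T  0  1  1  2  2  3  4  4  4  4  4  5
 A  0  1  2  2  3  3  4  4  5  5  5  5
 G  0  1  2  2  3  3  4  5  5  5  5  5
dp[9][11] = 5. One LCS (by backtracking along matches): AACGT.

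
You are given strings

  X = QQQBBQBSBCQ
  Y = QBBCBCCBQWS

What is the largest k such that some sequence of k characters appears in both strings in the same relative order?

Let dp[i][j] be the LCS length of the first i characters of X and the first j characters of Y. dp[i][j] = dp[i-1][j-1]+1 when the i-th and j-th characters match, else max(dp[i-1][j], dp[i][j-1]).
    ·  Q  B  B  C  B  C  C  B  Q  W  S
 ·  0  0  0  0  0  0  0  0  0  0  0  0
 Q  0  1  1  1  1  1  1  1  1  1  1  1
 Q  0  1  1  1  1  1  1  1  1  2  2  2
 Q  0  1  1  1  1  1  1  1  1  2  2  2
 B  0  1  2  2  2  2  2  2  2  2  2  2
 B  0  1  2  3  3  3  3  3  3  3  3  3
 Q  0  1  2  3  3  3  3  3  3  4  4  4
 B  0  1  2  3  3  4  4  4  4  4  4  4
 S  0  1  2  3  3  4  4  4  4  4  4  5
 B  0  1  2  3  3  4  4  4  5  5  5  5
 C  0  1  2  3  4  4  5  5  5  5  5  5
 Q  0  1  2  3  4  4  5  5  5  6  6  6
dp[11][11] = 6. One LCS (by backtracking along matches): QBBBBQ.

6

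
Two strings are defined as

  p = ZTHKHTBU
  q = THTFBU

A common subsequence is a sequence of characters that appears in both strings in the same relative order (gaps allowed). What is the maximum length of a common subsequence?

5

Pick T at p[2]=q[1], then H at p[5]=q[2], then T at p[6]=q[3], then B at p[7]=q[5], then U at p[8]=q[6]; all 5 characters appear in both, in order. dp[8][6] = 5 confirms this is the maximum.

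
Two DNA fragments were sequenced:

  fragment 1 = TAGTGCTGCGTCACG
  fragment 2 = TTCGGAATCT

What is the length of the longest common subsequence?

Match T [1,1], then T [4,2], then C [6,3], then G [8,4], then G [10,5], then T [11,8], then C [12,9] — 7 bases in the same relative order in both. Since dp[15][10] = 7, nothing longer is possible.

7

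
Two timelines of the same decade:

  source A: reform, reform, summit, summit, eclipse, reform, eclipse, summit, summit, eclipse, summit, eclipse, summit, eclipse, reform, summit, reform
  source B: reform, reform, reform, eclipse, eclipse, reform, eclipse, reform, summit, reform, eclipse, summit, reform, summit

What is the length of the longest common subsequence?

One common subsequence of length 10: reform (source A #1, source B #2) → reform (source A #2, source B #3) → eclipse (source A #5, source B #5) → reform (source A #6, source B #6) → eclipse (source A #7, source B #7) → summit (source A #8, source B #9) → eclipse (source A #12, source B #11) → summit (source A #13, source B #12) → reform (source A #15, source B #13) → summit (source A #16, source B #14). The LCS DP gives dp[17][14] = 10, so this is optimal.

10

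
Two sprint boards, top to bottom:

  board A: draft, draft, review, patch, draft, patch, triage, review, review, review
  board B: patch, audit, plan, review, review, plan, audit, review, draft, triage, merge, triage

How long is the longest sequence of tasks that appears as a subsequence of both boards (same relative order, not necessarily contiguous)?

One common subsequence of length 4: patch at board A[4]=board B[1] → review at board A[8]=board B[4] → review at board A[9]=board B[5] → review at board A[10]=board B[8]. The LCS DP gives dp[10][12] = 4, so this is optimal.

4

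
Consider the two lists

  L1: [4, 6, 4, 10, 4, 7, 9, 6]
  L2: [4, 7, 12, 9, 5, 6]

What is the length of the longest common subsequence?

4

Taking 4 (L1 #5, L2 #1), 7 (L1 #6, L2 #2), 9 (L1 #7, L2 #4), 6 (L1 #8, L2 #6) gives a common subsequence of length 4. dp[8][6] = 4 confirms this is the maximum.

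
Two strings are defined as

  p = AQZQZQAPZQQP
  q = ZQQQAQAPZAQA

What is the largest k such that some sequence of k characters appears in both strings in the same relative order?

7

Let dp[i][j] be the LCS length of the first i characters of p and the first j characters of q. dp[i][j] = dp[i-1][j-1]+1 when the i-th and j-th characters match, else max(dp[i-1][j], dp[i][j-1]).
    ·  Z  Q  Q  Q  A  Q  A  P  Z  A  Q  A
 ·  0  0  0  0  0  0  0  0  0  0  0  0  0
 A  0  0  0  0  0  1  1  1  1  1  1  1  1
 Q  0  0  1  1  1  1  2  2  2  2  2  2  2
 Z  0  1  1  1  1  1  2  2  2  3  3  3  3
 Q  0  1  2  2  2  2  2  2  2  3  3  4  4
 Z  0  1  2  2  2  2  2  2  2  3  3  4  4
 Q  0  1  2  3  3  3  3  3  3  3  3  4  4
 A  0  1  2  3  3  4  4  4  4  4  4  4  5
 P  0  1  2  3  3  4  4  4  5  5  5  5  5
 Z  0  1  2  3  3  4  4  4  5  6  6  6  6
 Q  0  1  2  3  4  4  5  5  5  6  6  7  7
 Q  0  1  2  3  4  4  5  5  5  6  6  7  7
 P  0  1  2  3  4  4  5  5  6  6  6  7  7
dp[12][12] = 7. One LCS (by backtracking along matches): QQQAPZQ.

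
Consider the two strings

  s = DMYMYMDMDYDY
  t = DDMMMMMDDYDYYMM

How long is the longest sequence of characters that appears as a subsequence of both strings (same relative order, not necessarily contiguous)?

9

One common subsequence of length 9: D (s #1, t #2) → M (s #2, t #5) → M (s #4, t #6) → M (s #6, t #7) → D (s #7, t #8) → D (s #9, t #9) → Y (s #10, t #10) → D (s #11, t #11) → Y (s #12, t #13). Since dp[12][15] = 9, nothing longer is possible.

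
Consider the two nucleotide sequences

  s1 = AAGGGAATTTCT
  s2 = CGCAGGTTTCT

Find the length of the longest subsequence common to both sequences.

8

Let dp[i][j] be the LCS length of the first i bases of s1 and the first j bases of s2. dp[i][j] = dp[i-1][j-1]+1 when the i-th and j-th bases match, else max(dp[i-1][j], dp[i][j-1]).
    ·  C  G  C  A  G  G  T  T  T  C  T
 ·  0  0  0  0  0  0  0  0  0  0  0  0
 A  0  0  0  0  1  1  1  1  1  1  1  1
 A  0  0  0  0  1  1  1  1  1  1  1  1
 G  0  0  1  1  1  2  2  2  2  2  2  2
 G  0  0  1  1  1  2  3  3  3  3  3  3
 G  0  0  1  1  1  2  3  3  3  3  3  3
 A  0  0  1  1  2  2  3  3  3  3  3  3
 A  0  0  1  1  2  2  3  3  3  3  3  3
 T  0  0  1  1  2  2  3  4  4  4  4  4
 T  0  0  1  1  2  2  3  4  5  5  5  5
 T  0  0  1  1  2  2  3  4  5  6  6  6
 C  0  1  1  2  2  2  3  4  5  6  7  7
 T  0  1  1  2  2  2  3  4  5  6  7  8
dp[12][11] = 8. One LCS (by backtracking along matches): AGGTTTCT.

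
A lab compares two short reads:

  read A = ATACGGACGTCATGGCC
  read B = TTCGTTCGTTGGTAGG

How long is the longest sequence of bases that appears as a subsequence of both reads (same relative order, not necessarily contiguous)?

9

One common subsequence of length 9: T (read A #2, read B #6); then C (read A #4, read B #7); then G (read A #5, read B #8); then G (read A #6, read B #11); then G (read A #9, read B #12); then T (read A #10, read B #13); then A (read A #12, read B #14); then G (read A #14, read B #15); then G (read A #15, read B #16), and the DP table's final entry dp[17][16] is also 9, so no common subsequence is longer.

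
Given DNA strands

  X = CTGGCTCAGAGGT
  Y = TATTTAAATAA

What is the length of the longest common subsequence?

Match T [2,4]; then T [6,5]; then A [8,7]; then A [10,8]; then T [13,9] — 5 bases in the same relative order in both. The LCS DP gives dp[13][11] = 5, so this is optimal.

5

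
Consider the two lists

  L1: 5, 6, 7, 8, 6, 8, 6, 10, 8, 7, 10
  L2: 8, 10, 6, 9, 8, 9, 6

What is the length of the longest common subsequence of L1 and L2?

4

Let dp[i][j] be the LCS length of the first i values of L1 and the first j values of L2. dp[i][j] = dp[i-1][j-1]+1 when the i-th and j-th values match, else max(dp[i-1][j], dp[i][j-1]).
    ·  8 10  6  9  8  9  6
 ·  0  0  0  0  0  0  0  0
 5  0  0  0  0  0  0  0  0
 6  0  0  0  1  1  1  1  1
 7  0  0  0  1  1  1  1  1
 8  0  1  1  1  1  2  2  2
 6  0  1  1  2  2  2  2  3
 8  0  1  1  2  2  3  3  3
 6  0  1  1  2  2  3  3  4
10  0  1  2  2  2  3  3  4
 8  0  1  2  2  2  3  3  4
 7  0  1  2  2  2  3  3  4
10  0  1  2  2  2  3  3  4
dp[11][7] = 4. One LCS (by backtracking along matches): 8, 6, 8, 6.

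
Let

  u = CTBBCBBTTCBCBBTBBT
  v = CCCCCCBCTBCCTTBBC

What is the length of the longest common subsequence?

Taking C at u[1]=v[6], then B at u[4]=v[7], then C at u[5]=v[8], then B at u[7]=v[10], then C at u[10]=v[11], then C at u[12]=v[12], then T at u[15]=v[14], then B at u[16]=v[15], then B at u[17]=v[16] gives a common subsequence of length 9. The LCS DP gives dp[18][17] = 9, so this is optimal.

9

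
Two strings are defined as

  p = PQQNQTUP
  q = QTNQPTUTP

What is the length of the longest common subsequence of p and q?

Let dp[i][j] be the LCS length of the first i characters of p and the first j characters of q. dp[i][j] = dp[i-1][j-1]+1 when the i-th and j-th characters match, else max(dp[i-1][j], dp[i][j-1]).
    ·  Q  T  N  Q  P  T  U  T  P
 ·  0  0  0  0  0  0  0  0  0  0
 P  0  0  0  0  0  1  1  1  1  1
 Q  0  1  1  1  1  1  1  1  1  1
 Q  0  1  1  1  2  2  2  2  2  2
 N  0  1  1  2  2  2  2  2  2  2
 Q  0  1  1  2  3  3  3  3  3  3
 T  0  1  2  2  3  3  4  4  4  4
 U  0  1  2  2  3  3  4  5  5  5
 P  0  1  2  2  3  4  4  5  5  6
dp[8][9] = 6. One LCS (by backtracking along matches): QNQTUP.

6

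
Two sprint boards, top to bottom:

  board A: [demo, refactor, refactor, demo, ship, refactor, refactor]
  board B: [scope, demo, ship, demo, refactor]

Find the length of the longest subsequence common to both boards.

Pick demo (board A #1, board B #2), demo (board A #4, board B #4), refactor (board A #7, board B #5); all 3 tasks appear in both, in order. Since dp[7][5] = 3, nothing longer is possible.

3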